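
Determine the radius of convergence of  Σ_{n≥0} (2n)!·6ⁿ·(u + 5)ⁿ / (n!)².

R = 1/24

Ratio test: |a_{n+1}/a_n| = (2n+1)·(2n+2)/(n+1)² · 6 → 24 as n → ∞.
Convergence for |u + 5| · 24 < 1, i.e. |u + 5| < 1/24. So R = 1/24.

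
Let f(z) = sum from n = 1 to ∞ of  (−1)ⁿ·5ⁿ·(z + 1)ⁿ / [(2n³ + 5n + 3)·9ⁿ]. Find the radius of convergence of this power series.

Apply the ratio test: |a_{n+1}| / |a_n| = [(2n³ + 5n + 3)/(2(n+1)³ + 5(n+1) + 3)] · 5/9, which tends to 5/9 as n → ∞.
Convergence for |z + 1| · 5/9 < 1, i.e. |z + 1| < 9/5. So R = 9/5.

R = 9/5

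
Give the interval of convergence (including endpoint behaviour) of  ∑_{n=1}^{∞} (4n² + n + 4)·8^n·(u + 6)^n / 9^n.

By the ratio test, |a_{n+1}/a_n| = [(4(n+1)² + (n+1) + 4)/(4n² + n + 4)] · 8/9 → 8/9.
Convergence for |u + 6| · 8/9 < 1, i.e. |u + 6| < 9/8. So R = 9/8.
At u = -39/8: the n-th term does not approach 0; divergence by the term test.
At u = -57/8: the terms do not tend to 0, so the series diverges.

(-57/8, -39/8)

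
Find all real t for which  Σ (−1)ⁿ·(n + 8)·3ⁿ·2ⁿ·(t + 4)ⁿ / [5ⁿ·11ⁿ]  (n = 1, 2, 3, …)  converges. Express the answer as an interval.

(-79/6, 31/6)

Apply the ratio test: |a_{n+1}| / |a_n| = [((n+1) + 8)/(n + 8)] · 3·2/(5·11), which tends to 6/55 as n → ∞.
Hence the series converges for |t + 4| < 1/(6/55) = 55/6, so the radius of convergence is 55/6.
Check t = 31/6: the terms do not tend to 0, so the series diverges.
When t = -79/6, the terms do not tend to 0, so the series diverges.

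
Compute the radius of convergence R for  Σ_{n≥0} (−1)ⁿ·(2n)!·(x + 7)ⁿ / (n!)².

R = 1/4

By the ratio test, |a_{n+1}/a_n| = (2n+1)·(2n+2)/(n+1)² → 4.
Thus R = 1/(4) = 1/4.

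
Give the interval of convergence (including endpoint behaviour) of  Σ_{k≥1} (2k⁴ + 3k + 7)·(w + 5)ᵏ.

(-6, -4)

Apply the ratio test: |a_{k+1}| / |a_k| = (2(k+1)⁴ + 3(k+1) + 7)/(2k⁴ + 3k + 7), which tends to 1 as k → ∞.
So the series converges when |w + 5| < 1 and diverges when |w + 5| > 1; R = 1.
Endpoint w = -4: the k-th term does not approach 0; divergence by the term test.
When w = -6, the k-th term does not approach 0; divergence by the term test.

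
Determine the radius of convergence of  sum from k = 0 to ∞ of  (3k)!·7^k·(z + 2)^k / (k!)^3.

R = 1/189

Ratio test: |a_{k+1}/a_k| = (3k+1)·(3k+2)·(3k+3)/(k+1)³ · 7 → 189 as k → ∞.
The series converges when 189 · |z + 2| < 1, giving R = 1/189.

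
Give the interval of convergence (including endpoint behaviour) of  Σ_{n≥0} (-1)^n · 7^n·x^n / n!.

Apply the ratio test: |a_{n+1}| / |a_n| = 7 · 1/(n+1), which tends to 0 as n → ∞.
Since the limit is 0 < 1 for every x, the series converges on all of ℝ and R = ∞.

(−∞, ∞)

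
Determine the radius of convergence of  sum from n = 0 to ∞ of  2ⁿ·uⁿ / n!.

R = ∞

Ratio test: |a_{n+1}/a_n| = 2 · 1/(n+1) → 0 as n → ∞.
The ratio tends to 0 regardless of u, hence R = ∞.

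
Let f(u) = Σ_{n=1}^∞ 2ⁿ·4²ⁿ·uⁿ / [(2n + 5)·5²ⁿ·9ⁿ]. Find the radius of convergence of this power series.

The ratio of consecutive coefficients is [(2n + 5)/(2(n+1) + 5)] · 2·16/(25·9) → 32/225.
The series converges when 32/225 · |u| < 1, giving R = 225/32.

R = 225/32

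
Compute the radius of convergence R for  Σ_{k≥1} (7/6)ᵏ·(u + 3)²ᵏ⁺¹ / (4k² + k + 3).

R = √42/7

By the ratio test, |a_{k+1}/a_k| = [(4k² + k + 3)/(4(k+1)² + (k+1) + 3)] · 7/6 → 7/6.
Successive powers of (u + 3) differ by 2, so the series converges when |u + 3|² · 7/6 < 1, i.e. |u + 3| < √(6/7). So R = √42/7.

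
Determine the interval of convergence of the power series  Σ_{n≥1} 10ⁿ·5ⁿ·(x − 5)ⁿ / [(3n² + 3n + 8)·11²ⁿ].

Ratio test: |a_{n+1}/a_n| = [(3n² + 3n + 8)/(3(n+1)² + 3(n+1) + 8)] · 10·5/121 → 50/121 as n → ∞.
Convergence for |x − 5| · 50/121 < 1, i.e. |x − 5| < 121/50. So R = 121/50.
At x = 371/50: the terms are on the order of 1/n², so the series converges absolutely by comparison with the p-series (p = 2 > 1).
When x = 129/50, the terms are on the order of 1/n², so the series converges absolutely by comparison with the p-series (p = 2 > 1).

[129/50, 371/50]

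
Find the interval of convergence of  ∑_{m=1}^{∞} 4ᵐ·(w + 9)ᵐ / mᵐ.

Applying the root test, |a_m|^(1/m) = 4/m → 0.
Since the m-th root of |a_m| tends to 0, the series converges for all real w; R = ∞.

(−∞, ∞)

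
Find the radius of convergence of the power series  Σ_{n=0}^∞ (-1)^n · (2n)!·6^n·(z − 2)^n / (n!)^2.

Apply the ratio test: |a_{n+1}| / |a_n| = (2n+1)·(2n+2)/(n+1)² · 6, which tends to 24 as n → ∞.
Thus R = 1/(24) = 1/24.

R = 1/24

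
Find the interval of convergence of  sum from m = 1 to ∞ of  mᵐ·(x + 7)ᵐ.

{-7}

Root test: |a_m|^(1/m) = m → ∞.
The root grows without bound, so R = 0 (convergence only at x = -7).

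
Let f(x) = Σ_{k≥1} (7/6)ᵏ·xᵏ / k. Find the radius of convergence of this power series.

R = 6/7

The ratio of consecutive coefficients is [k/(k+1)] · 7/6 → 7/6.
Thus R = 1/(7/6) = 6/7.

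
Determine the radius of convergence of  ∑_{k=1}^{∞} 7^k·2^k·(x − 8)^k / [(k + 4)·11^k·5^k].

R = 55/14

The ratio of consecutive coefficients is [(k + 4)/((k+1) + 4)] · 7·2/(11·5) → 14/55.
Convergence for |x − 8| · 14/55 < 1, i.e. |x − 8| < 55/14. So R = 55/14.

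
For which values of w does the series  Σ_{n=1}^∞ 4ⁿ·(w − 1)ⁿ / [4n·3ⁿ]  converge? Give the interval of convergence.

The ratio of consecutive coefficients is [4n/4(n+1)] · 4/3 → 4/3.
Thus R = 1/(4/3) = 3/4.
At w = 7/4: the terms behave like c/n; limit comparison with the harmonic series gives divergence.
Check w = 1/4: an alternating series whose terms decrease to 0 in absolute value, so it converges by the Leibniz criterion.

[1/4, 7/4)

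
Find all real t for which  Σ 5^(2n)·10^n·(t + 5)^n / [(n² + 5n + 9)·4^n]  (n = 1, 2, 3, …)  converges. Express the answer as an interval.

[-627/125, -623/125]

By the ratio test, |a_{n+1}/a_n| = [(n² + 5n + 9)/((n+1)² + 5(n+1) + 9)] · 25·10/4 → 125/2.
Convergence for |t + 5| · 125/2 < 1, i.e. |t + 5| < 2/125. So R = 2/125.
Check t = -623/125: the terms are on the order of 1/n², so the series converges absolutely by comparison with the p-series (p = 2 > 1).
Check t = -627/125: the terms are on the order of 1/n², so the series converges absolutely by comparison with the p-series (p = 2 > 1).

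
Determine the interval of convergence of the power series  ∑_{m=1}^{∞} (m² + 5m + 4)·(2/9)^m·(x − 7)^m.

Apply the ratio test: |a_{m+1}| / |a_m| = [((m+1)² + 5(m+1) + 4)/(m² + 5m + 4)] · 2/9, which tends to 2/9 as m → ∞.
Thus R = 1/(2/9) = 9/2.
At x = 23/2: the terms have absolute value of order m², which does not tend to 0, so the series diverges by the divergence test.
Endpoint x = 5/2: the m-th term does not approach 0; divergence by the term test.

(5/2, 23/2)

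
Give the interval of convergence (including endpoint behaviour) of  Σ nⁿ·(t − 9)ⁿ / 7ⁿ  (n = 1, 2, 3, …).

Root test: |a_n|^(1/n) = n/7 → ∞.
Since the n-th root of |a_n| is unbounded, the series converges only at t = 9; R = 0.

{9}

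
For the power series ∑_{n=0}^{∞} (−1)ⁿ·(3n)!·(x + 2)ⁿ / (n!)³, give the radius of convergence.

By the ratio test, |a_{n+1}/a_n| = (3n+1)·(3n+2)·(3n+3)/(n+1)³ → 27.
The series converges when 27 · |x + 2| < 1, giving R = 1/27.

R = 1/27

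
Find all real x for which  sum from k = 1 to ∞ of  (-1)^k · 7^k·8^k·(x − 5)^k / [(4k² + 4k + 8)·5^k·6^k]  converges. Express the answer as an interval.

By the ratio test, |a_{k+1}/a_k| = [(4k² + 4k + 8)/(4(k+1)² + 4(k+1) + 8)] · 7·8/(5·6) → 28/15.
The series converges when 28/15 · |x − 5| < 1, giving R = 15/28.
At x = 155/28: the series is dominated by a constant times Σ 1/k², which converges (p = 2 > 1).
When x = 125/28, the series is dominated by a constant times Σ 1/k², which converges (p = 2 > 1).

[125/28, 155/28]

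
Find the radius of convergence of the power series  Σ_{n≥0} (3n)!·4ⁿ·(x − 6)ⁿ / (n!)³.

R = 1/108

Apply the ratio test: |a_{n+1}| / |a_n| = (3n+1)·(3n+2)·(3n+3)/(n+1)³ · 4, which tends to 108 as n → ∞.
Convergence for |x − 6| · 108 < 1, i.e. |x − 6| < 1/108. So R = 1/108.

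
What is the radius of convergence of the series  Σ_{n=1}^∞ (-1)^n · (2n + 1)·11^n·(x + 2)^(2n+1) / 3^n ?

By the ratio test, |a_{n+1}/a_n| = [(2(n+1) + 1)/(2n + 1)] · 11/3 → 11/3.
Since the exponent of (x + 2) increases by 2 each term, convergence requires |x + 2|² < 3/11, hence R = √33/11.

R = √33/11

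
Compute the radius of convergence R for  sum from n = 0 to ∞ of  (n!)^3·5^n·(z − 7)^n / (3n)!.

R = 27/5

Ratio test: |a_{n+1}/a_n| = (n+1)³/[(3n+1)·(3n+2)·(3n+3)] · 5 → 5/27 as n → ∞.
Hence the series converges for |z − 7| < 1/(5/27) = 27/5, so the radius of convergence is 27/5.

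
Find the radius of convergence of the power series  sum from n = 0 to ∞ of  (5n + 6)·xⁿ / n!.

Apply the ratio test: |a_{n+1}| / |a_n| = (5(n+1) + 6)/(5n + 6) · 1/(n+1), which tends to 0 as n → ∞.
Since the limit is 0 < 1 for every x, the series converges on all of ℝ and R = ∞.

R = ∞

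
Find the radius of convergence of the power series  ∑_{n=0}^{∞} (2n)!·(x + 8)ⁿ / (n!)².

R = 1/4

Apply the ratio test: |a_{n+1}| / |a_n| = (2n+1)·(2n+2)/(n+1)², which tends to 4 as n → ∞.
The series converges when 4 · |x + 8| < 1, giving R = 1/4.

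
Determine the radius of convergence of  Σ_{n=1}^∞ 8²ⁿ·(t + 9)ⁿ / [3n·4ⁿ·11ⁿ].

R = 11/16

The ratio of consecutive coefficients is [3n/3(n+1)] · 64/(4·11) → 16/11.
The series converges when 16/11 · |t + 9| < 1, giving R = 11/16.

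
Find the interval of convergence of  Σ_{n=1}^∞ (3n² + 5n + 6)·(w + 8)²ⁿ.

The ratio of consecutive coefficients is (3(n+1)² + 5(n+1) + 6)/(3n² + 5n + 6) → 1.
Writing y = (w + 8)², the series in y has radius 1, so |w + 8| < √(1) = 1 and R = 1.
When w = -7, the terms do not tend to 0, so the series diverges.
At w = -9: the terms do not tend to 0, so the series diverges.

(-9, -7)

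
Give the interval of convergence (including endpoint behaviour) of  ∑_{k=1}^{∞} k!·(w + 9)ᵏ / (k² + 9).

{-9}

Apply the ratio test: |a_{k+1}| / |a_k| = (k+1) · (k² + 9)/((k+1)² + 9), which tends to ∞ as k → ∞.
The ratio grows without bound, so the series diverges whenever (w + 9) ≠ 0; it converges only at w = -9. R = 0.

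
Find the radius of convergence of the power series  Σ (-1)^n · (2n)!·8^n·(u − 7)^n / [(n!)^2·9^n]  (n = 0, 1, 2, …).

R = 9/32

Apply the ratio test: |a_{n+1}| / |a_n| = (2n+1)·(2n+2)/(n+1)² · 8/9, which tends to 32/9 as n → ∞.
Convergence for |u − 7| · 32/9 < 1, i.e. |u − 7| < 9/32. So R = 9/32.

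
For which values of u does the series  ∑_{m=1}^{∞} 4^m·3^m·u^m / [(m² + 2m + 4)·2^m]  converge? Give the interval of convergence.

The ratio of consecutive coefficients is [(m² + 2m + 4)/((m+1)² + 2(m+1) + 4)] · 4·3/2 → 6.
Convergence for |u| · 6 < 1, i.e. |u| < 1/6. So R = 1/6.
Endpoint u = 1/6: the terms are on the order of 1/m², so the series converges absolutely by comparison with the p-series (p = 2 > 1).
Endpoint u = -1/6: absolute convergence follows by limit comparison with Σ 1/m².

[-1/6, 1/6]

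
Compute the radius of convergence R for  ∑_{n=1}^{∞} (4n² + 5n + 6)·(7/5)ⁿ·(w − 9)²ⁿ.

By the ratio test, |a_{n+1}/a_n| = [(4(n+1)² + 5(n+1) + 6)/(4n² + 5n + 6)] · 7/5 → 7/5.
Successive powers of (w − 9) differ by 2, so the series converges when |w − 9|² · 7/5 < 1, i.e. |w − 9| < √(5/7). So R = √35/7.

R = √35/7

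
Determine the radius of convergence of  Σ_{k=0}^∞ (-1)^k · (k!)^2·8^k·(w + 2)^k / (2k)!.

R = 1/2

Apply the ratio test: |a_{k+1}| / |a_k| = (k+1)²/[(2k+1)·(2k+2)] · 8, which tends to 2 as k → ∞.
Hence the series converges for |w + 2| < 1/(2) = 1/2, so the radius of convergence is 1/2.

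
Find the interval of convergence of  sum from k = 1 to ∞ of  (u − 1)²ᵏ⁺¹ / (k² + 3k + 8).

[0, 2]

The ratio of consecutive coefficients is (k² + 3k + 8)/((k+1)² + 3(k+1) + 8) → 1.
Successive powers of (u − 1) differ by 2, so the series converges when |u − 1|² · 1 < 1, i.e. |u − 1| < √(1) = 1. So R = 1.
Endpoint u = 2: absolute convergence follows by limit comparison with Σ 1/k².
When u = 0, absolute convergence follows by limit comparison with Σ 1/k².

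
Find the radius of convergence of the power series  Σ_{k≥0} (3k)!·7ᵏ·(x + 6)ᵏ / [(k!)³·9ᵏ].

The ratio of consecutive coefficients is (3k+1)·(3k+2)·(3k+3)/(k+1)³ · 7/9 → 21.
Convergence for |x + 6| · 21 < 1, i.e. |x + 6| < 1/21. So R = 1/21.

R = 1/21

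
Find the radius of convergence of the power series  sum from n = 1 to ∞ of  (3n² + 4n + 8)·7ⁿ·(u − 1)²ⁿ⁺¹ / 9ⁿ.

R = 3√7/7

By the ratio test, |a_{n+1}/a_n| = [(3(n+1)² + 4(n+1) + 8)/(3n² + 4n + 8)] · 7/9 → 7/9.
Successive powers of (u − 1) differ by 2, so the series converges when |u − 1|² · 7/9 < 1, i.e. |u − 1| < √(9/7). So R = 3√7/7.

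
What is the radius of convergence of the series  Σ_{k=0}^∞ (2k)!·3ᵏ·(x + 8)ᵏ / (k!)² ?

Ratio test: |a_{k+1}/a_k| = (2k+1)·(2k+2)/(k+1)² · 3 → 12 as k → ∞.
Convergence for |x + 8| · 12 < 1, i.e. |x + 8| < 1/12. So R = 1/12.

R = 1/12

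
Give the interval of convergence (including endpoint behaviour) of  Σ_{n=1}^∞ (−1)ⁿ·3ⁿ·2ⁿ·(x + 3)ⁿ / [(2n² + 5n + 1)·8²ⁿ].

[-41/3, 23/3]

The ratio of consecutive coefficients is [(2n² + 5n + 1)/(2(n+1)² + 5(n+1) + 1)] · 3·2/64 → 3/32.
Thus R = 1/(3/32) = 32/3.
When x = 23/3, the terms are on the order of 1/n², so the series converges absolutely by comparison with the p-series (p = 2 > 1).
At x = -41/3: the series is dominated by a constant times Σ 1/n², which converges (p = 2 > 1).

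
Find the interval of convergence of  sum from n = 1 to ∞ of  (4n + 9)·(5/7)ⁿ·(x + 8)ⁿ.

Ratio test: |a_{n+1}/a_n| = [(4(n+1) + 9)/(4n + 9)] · 5/7 → 5/7 as n → ∞.
The series converges when 5/7 · |x + 8| < 1, giving R = 7/5.
When x = -33/5, the n-th term does not approach 0; divergence by the term test.
When x = -47/5, the terms do not tend to 0, so the series diverges.

(-47/5, -33/5)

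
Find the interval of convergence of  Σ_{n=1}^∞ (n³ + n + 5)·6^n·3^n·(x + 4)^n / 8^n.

(-40/9, -32/9)

Apply the ratio test: |a_{n+1}| / |a_n| = [((n+1)³ + (n+1) + 5)/(n³ + n + 5)] · 6·3/8, which tends to 9/4 as n → ∞.
Convergence for |x + 4| · 9/4 < 1, i.e. |x + 4| < 4/9. So R = 4/9.
At x = -32/9: the terms have absolute value of order n³, which does not tend to 0, so the series diverges by the divergence test.
When x = -40/9, the terms do not tend to 0, so the series diverges.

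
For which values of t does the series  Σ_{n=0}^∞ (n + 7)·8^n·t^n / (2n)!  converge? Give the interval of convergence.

(−∞, ∞)

The ratio of consecutive coefficients is ((n+1) + 7)/(n + 7) · 8 · 1/[(2n+1)·(2n+2)] → 0.
The ratio tends to 0 regardless of t, hence R = ∞.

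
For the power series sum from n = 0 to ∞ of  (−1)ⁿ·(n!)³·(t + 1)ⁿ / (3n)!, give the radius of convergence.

R = 27

The ratio of consecutive coefficients is (n+1)³/[(3n+1)·(3n+2)·(3n+3)] → 1/27.
The series converges when 1/27 · |t + 1| < 1, giving R = 27.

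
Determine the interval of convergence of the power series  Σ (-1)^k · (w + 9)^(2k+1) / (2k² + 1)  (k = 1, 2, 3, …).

[-10, -8]

By the ratio test, |a_{k+1}/a_k| = (2k² + 1)/(2(k+1)² + 1) → 1.
Successive powers of (w + 9) differ by 2, so the series converges when |w + 9|² · 1 < 1, i.e. |w + 9| < √(1) = 1. So R = 1.
Endpoint w = -8: the series is dominated by a constant times Σ 1/k², which converges (p = 2 > 1).
Check w = -10: the series is dominated by a constant times Σ 1/k², which converges (p = 2 > 1).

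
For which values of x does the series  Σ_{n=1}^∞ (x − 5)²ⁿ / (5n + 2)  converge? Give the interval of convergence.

(4, 6)

The ratio of consecutive coefficients is (5n + 2)/(5(n+1) + 2) → 1.
Writing y = (x − 5)², the series in y has radius 1, so |x − 5| < √(1) = 1 and R = 1.
Endpoint x = 6: the terms behave like c/n; limit comparison with the harmonic series gives divergence.
At x = 4: comparison with the harmonic series Σ 1/n shows the series diverges.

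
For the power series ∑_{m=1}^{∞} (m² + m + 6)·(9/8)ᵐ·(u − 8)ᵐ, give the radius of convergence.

R = 8/9

Ratio test: |a_{m+1}/a_m| = [((m+1)² + (m+1) + 6)/(m² + m + 6)] · 9/8 → 9/8 as m → ∞.
Thus R = 1/(9/8) = 8/9.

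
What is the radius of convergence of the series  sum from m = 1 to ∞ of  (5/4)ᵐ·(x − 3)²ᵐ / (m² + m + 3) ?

Ratio test: |a_{m+1}/a_m| = [(m² + m + 3)/((m+1)² + (m+1) + 3)] · 5/4 → 5/4 as m → ∞.
Writing y = (x − 3)², the series in y has radius 4/5, so |x − 3| < √(4/5) and R = 2√5/5.

R = 2√5/5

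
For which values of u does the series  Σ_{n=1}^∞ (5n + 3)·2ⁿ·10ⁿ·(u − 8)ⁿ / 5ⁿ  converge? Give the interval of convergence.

(31/4, 33/4)

By the ratio test, |a_{n+1}/a_n| = [(5(n+1) + 3)/(5n + 3)] · 2·10/5 → 4.
Hence the series converges for |u − 8| < 1/(4) = 1/4, so the radius of convergence is 1/4.
At u = 33/4: the terms have absolute value of order n, which does not tend to 0, so the series diverges by the divergence test.
Check u = 31/4: the terms do not tend to 0, so the series diverges.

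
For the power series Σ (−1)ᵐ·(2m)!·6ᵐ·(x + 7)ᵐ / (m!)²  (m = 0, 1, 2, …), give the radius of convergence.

R = 1/24

By the ratio test, |a_{m+1}/a_m| = (2m+1)·(2m+2)/(m+1)² · 6 → 24.
The series converges when 24 · |x + 7| < 1, giving R = 1/24.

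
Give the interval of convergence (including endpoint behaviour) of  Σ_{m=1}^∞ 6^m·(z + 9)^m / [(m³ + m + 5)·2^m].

Apply the ratio test: |a_{m+1}| / |a_m| = [(m³ + m + 5)/((m+1)³ + (m+1) + 5)] · 6/2, which tends to 3 as m → ∞.
Thus R = 1/(3) = 1/3.
Check z = -26/3: the series is dominated by a constant times Σ 1/m³, which converges (p = 3 > 1).
At z = -28/3: the terms are on the order of 1/m³, so the series converges absolutely by comparison with the p-series (p = 3 > 1).

[-28/3, -26/3]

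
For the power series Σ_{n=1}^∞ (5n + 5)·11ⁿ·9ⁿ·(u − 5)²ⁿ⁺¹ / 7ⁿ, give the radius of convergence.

R = √77/33

By the ratio test, |a_{n+1}/a_n| = [(5(n+1) + 5)/(5n + 5)] · 11·9/7 → 99/7.
Successive powers of (u − 5) differ by 2, so the series converges when |u − 5|² · 99/7 < 1, i.e. |u − 5| < √(7/99). So R = √77/33.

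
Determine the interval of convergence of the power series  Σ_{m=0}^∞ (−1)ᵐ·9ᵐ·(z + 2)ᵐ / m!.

(−∞, ∞)

By the ratio test, |a_{m+1}/a_m| = 9 · 1/(m+1) → 0.
The limit is 0, so the series converges for all z; R = ∞.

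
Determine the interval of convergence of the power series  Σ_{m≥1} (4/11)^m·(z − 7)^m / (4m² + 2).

The ratio of consecutive coefficients is [(4m² + 2)/(4(m+1)² + 2)] · 4/11 → 4/11.
Convergence for |z − 7| · 4/11 < 1, i.e. |z − 7| < 11/4. So R = 11/4.
When z = 39/4, the terms are on the order of 1/m², so the series converges absolutely by comparison with the p-series (p = 2 > 1).
At z = 17/4: the series is dominated by a constant times Σ 1/m², which converges (p = 2 > 1).

[17/4, 39/4]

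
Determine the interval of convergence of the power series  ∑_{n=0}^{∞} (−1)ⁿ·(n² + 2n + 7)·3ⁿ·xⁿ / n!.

By the ratio test, |a_{n+1}/a_n| = ((n+1)² + 2(n+1) + 7)/(n² + 2n + 7) · 3 · 1/(n+1) → 0.
The limit is 0, so the series converges for all x; R = ∞.

(−∞, ∞)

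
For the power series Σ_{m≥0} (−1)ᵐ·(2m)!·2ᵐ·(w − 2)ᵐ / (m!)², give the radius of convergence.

R = 1/8

Ratio test: |a_{m+1}/a_m| = (2m+1)·(2m+2)/(m+1)² · 2 → 8 as m → ∞.
The series converges when 8 · |w − 2| < 1, giving R = 1/8.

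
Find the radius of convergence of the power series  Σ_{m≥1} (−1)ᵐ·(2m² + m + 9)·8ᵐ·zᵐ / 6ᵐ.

R = 3/4

The ratio of consecutive coefficients is [(2(m+1)² + (m+1) + 9)/(2m² + m + 9)] · 8/6 → 4/3.
Convergence for |z| · 4/3 < 1, i.e. |z| < 3/4. So R = 3/4.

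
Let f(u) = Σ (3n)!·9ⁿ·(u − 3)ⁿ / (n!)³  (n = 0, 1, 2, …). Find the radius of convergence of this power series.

R = 1/243

The ratio of consecutive coefficients is (3n+1)·(3n+2)·(3n+3)/(n+1)³ · 9 → 243.
Thus R = 1/(243) = 1/243.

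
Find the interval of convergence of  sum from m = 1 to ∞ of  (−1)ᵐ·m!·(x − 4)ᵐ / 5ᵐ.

{4}

Ratio test: |a_{m+1}/a_m| = (m+1) · 1/5 → ∞ as m → ∞.
The terms grow without bound for any (x − 4) ≠ 0, so R = 0 (convergence only at x = 4).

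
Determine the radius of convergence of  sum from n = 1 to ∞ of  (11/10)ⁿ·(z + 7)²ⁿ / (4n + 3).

R = √110/11

Apply the ratio test: |a_{n+1}| / |a_n| = [(4n + 3)/(4(n+1) + 3)] · 11/10, which tends to 11/10 as n → ∞.
Writing y = (z + 7)², the series in y has radius 10/11, so |z + 7| < √(10/11) and R = √110/11.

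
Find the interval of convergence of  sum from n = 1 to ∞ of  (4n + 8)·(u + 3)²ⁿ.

The ratio of consecutive coefficients is (4(n+1) + 8)/(4n + 8) → 1.
Successive powers of (u + 3) differ by 2, so the series converges when |u + 3|² · 1 < 1, i.e. |u + 3| < √(1) = 1. So R = 1.
Endpoint u = -2: the terms do not tend to 0, so the series diverges.
When u = -4, the terms have absolute value of order n, which does not tend to 0, so the series diverges by the divergence test.

(-4, -2)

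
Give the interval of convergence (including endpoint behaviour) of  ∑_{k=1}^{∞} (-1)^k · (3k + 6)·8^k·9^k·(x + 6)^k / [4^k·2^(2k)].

(-56/9, -52/9)

By the ratio test, |a_{k+1}/a_k| = [(3(k+1) + 6)/(3k + 6)] · 8·9/(4·4) → 9/2.
Hence the series converges for |x + 6| < 1/(9/2) = 2/9, so the radius of convergence is 2/9.
Endpoint x = -52/9: the k-th term does not approach 0; divergence by the term test.
Check x = -56/9: the terms do not tend to 0, so the series diverges.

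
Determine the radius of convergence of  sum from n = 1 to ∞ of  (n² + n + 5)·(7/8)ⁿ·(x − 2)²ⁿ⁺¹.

By the ratio test, |a_{n+1}/a_n| = [((n+1)² + (n+1) + 5)/(n² + n + 5)] · 7/8 → 7/8.
Writing y = (x − 2)², the series in y has radius 8/7, so |x − 2| < √(8/7) and R = 2√14/7.

R = 2√14/7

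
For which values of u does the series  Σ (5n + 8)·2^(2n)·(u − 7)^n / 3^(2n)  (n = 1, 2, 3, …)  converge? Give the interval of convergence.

The ratio of consecutive coefficients is [(5(n+1) + 8)/(5n + 8)] · 4/9 → 4/9.
Convergence for |u − 7| · 4/9 < 1, i.e. |u − 7| < 9/4. So R = 9/4.
Endpoint u = 37/4: the terms do not tend to 0, so the series diverges.
When u = 19/4, the terms have absolute value of order n, which does not tend to 0, so the series diverges by the divergence test.

(19/4, 37/4)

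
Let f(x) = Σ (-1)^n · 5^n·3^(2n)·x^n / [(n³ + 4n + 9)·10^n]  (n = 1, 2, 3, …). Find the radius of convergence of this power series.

By the ratio test, |a_{n+1}/a_n| = [(n³ + 4n + 9)/((n+1)³ + 4(n+1) + 9)] · 5·9/10 → 9/2.
Convergence for |x| · 9/2 < 1, i.e. |x| < 2/9. So R = 2/9.

R = 2/9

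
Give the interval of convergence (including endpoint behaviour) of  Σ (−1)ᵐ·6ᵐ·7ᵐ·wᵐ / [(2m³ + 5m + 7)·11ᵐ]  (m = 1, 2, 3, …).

The ratio of consecutive coefficients is [(2m³ + 5m + 7)/(2(m+1)³ + 5(m+1) + 7)] · 6·7/11 → 42/11.
Hence the series converges for |w| < 1/(42/11) = 11/42, so the radius of convergence is 11/42.
When w = 11/42, the terms are on the order of 1/m³, so the series converges absolutely by comparison with the p-series (p = 3 > 1).
Check w = -11/42: the series is dominated by a constant times Σ 1/m³, which converges (p = 3 > 1).

[-11/42, 11/42]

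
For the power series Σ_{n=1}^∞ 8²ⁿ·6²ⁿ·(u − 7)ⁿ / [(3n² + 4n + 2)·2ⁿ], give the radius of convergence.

The ratio of consecutive coefficients is [(3n² + 4n + 2)/(3(n+1)² + 4(n+1) + 2)] · 64·36/2 → 1152.
Thus R = 1/(1152) = 1/1152.

R = 1/1152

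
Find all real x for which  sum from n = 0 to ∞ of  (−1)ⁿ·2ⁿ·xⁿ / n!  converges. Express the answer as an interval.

Apply the ratio test: |a_{n+1}| / |a_n| = 2 · 1/(n+1), which tends to 0 as n → ∞.
The ratio tends to 0 regardless of x, hence R = ∞.

(−∞, ∞)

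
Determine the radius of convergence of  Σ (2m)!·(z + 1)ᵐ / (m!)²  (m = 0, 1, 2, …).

R = 1/4

Ratio test: |a_{m+1}/a_m| = (2m+1)·(2m+2)/(m+1)² → 4 as m → ∞.
Convergence for |z + 1| · 4 < 1, i.e. |z + 1| < 1/4. So R = 1/4.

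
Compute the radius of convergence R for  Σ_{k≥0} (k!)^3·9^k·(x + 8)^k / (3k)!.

R = 3

The ratio of consecutive coefficients is (k+1)³/[(3k+1)·(3k+2)·(3k+3)] · 9 → 1/3.
The series converges when 1/3 · |x + 8| < 1, giving R = 3.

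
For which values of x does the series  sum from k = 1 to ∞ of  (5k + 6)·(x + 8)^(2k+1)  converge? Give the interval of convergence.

Apply the ratio test: |a_{k+1}| / |a_k| = (5(k+1) + 6)/(5k + 6), which tends to 1 as k → ∞.
Successive powers of (x + 8) differ by 2, so the series converges when |x + 8|² · 1 < 1, i.e. |x + 8| < √(1) = 1. So R = 1.
When x = -7, the terms have absolute value of order k, which does not tend to 0, so the series diverges by the divergence test.
When x = -9, the terms do not tend to 0, so the series diverges.

(-9, -7)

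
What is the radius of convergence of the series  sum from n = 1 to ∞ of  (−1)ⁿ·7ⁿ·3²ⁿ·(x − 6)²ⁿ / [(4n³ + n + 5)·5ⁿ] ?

R = √35/21

Ratio test: |a_{n+1}/a_n| = [(4n³ + n + 5)/(4(n+1)³ + (n+1) + 5)] · 7·9/5 → 63/5 as n → ∞.
Since the exponent of (x − 6) increases by 2 each term, convergence requires |x − 6|² < 5/63, hence R = √35/21.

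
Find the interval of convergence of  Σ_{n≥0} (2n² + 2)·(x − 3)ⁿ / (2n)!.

By the ratio test, |a_{n+1}/a_n| = (2(n+1)² + 2)/(2n² + 2) · 1/[(2n+1)·(2n+2)] → 0.
Since the limit is 0 < 1 for every x, the series converges on all of ℝ and R = ∞.

(−∞, ∞)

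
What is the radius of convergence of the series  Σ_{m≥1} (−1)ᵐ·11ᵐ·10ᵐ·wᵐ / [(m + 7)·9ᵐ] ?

The ratio of consecutive coefficients is [(m + 7)/((m+1) + 7)] · 11·10/9 → 110/9.
The series converges when 110/9 · |w| < 1, giving R = 9/110.

R = 9/110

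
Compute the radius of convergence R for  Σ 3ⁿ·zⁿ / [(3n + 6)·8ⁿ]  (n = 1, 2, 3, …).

R = 8/3

By the ratio test, |a_{n+1}/a_n| = [(3n + 6)/(3(n+1) + 6)] · 3/8 → 3/8.
The series converges when 3/8 · |z| < 1, giving R = 8/3.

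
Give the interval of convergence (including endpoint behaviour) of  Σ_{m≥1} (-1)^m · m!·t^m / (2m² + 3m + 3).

{0}

Ratio test: |a_{m+1}/a_m| = (m+1) · (2m² + 3m + 3)/(2(m+1)² + 3(m+1) + 3) → ∞ as m → ∞.
Since the ratio → ∞, the series diverges for every t ≠ 0, and R = 0.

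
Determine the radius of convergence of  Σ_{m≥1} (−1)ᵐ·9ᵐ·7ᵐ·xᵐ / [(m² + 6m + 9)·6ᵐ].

R = 2/21

The ratio of consecutive coefficients is [(m² + 6m + 9)/((m+1)² + 6(m+1) + 9)] · 9·7/6 → 21/2.
Hence the series converges for |x| < 1/(21/2) = 2/21, so the radius of convergence is 2/21.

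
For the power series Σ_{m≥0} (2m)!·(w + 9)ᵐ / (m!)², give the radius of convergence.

The ratio of consecutive coefficients is (2m+1)·(2m+2)/(m+1)² → 4.
Hence the series converges for |w + 9| < 1/(4) = 1/4, so the radius of convergence is 1/4.

R = 1/4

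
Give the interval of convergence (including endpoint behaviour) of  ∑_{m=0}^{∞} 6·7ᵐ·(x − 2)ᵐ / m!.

By the ratio test, |a_{m+1}/a_m| = 6/6 · 7 · 1/(m+1) → 0.
The ratio tends to 0 regardless of x, hence R = ∞.

(−∞, ∞)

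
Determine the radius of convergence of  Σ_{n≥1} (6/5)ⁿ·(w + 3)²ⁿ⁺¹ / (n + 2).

Apply the ratio test: |a_{n+1}| / |a_n| = [(n + 2)/((n+1) + 2)] · 6/5, which tends to 6/5 as n → ∞.
Writing y = (w + 3)², the series in y has radius 5/6, so |w + 3| < √(5/6) and R = √30/6.

R = √30/6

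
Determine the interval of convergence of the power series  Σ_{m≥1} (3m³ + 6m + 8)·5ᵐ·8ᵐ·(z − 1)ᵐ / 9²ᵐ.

Apply the ratio test: |a_{m+1}| / |a_m| = [(3(m+1)³ + 6(m+1) + 8)/(3m³ + 6m + 8)] · 5·8/81, which tends to 40/81 as m → ∞.
Convergence for |z − 1| · 40/81 < 1, i.e. |z − 1| < 81/40. So R = 81/40.
When z = 121/40, the terms have absolute value of order m³, which does not tend to 0, so the series diverges by the divergence test.
Endpoint z = -41/40: the terms do not tend to 0, so the series diverges.

(-41/40, 121/40)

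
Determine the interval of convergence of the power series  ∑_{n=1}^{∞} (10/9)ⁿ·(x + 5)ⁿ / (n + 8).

[-59/10, -41/10)

By the ratio test, |a_{n+1}/a_n| = [(n + 8)/((n+1) + 8)] · 10/9 → 10/9.
Convergence for |x + 5| · 10/9 < 1, i.e. |x + 5| < 9/10. So R = 9/10.
Check x = -41/10: the terms behave like c/n; limit comparison with the harmonic series gives divergence.
Endpoint x = -59/10: the terms alternate in sign and decrease monotonically to 0 in absolute value (size ~ c/n), so the alternating series test gives convergence.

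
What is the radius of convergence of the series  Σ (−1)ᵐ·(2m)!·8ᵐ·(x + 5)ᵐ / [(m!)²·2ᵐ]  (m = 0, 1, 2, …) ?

R = 1/16

By the ratio test, |a_{m+1}/a_m| = (2m+1)·(2m+2)/(m+1)² · 8/2 → 16.
The series converges when 16 · |x + 5| < 1, giving R = 1/16.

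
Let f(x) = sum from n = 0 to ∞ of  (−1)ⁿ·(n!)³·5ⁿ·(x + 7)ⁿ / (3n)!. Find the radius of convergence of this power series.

Ratio test: |a_{n+1}/a_n| = (n+1)³/[(3n+1)·(3n+2)·(3n+3)] · 5 → 5/27 as n → ∞.
Hence the series converges for |x + 7| < 1/(5/27) = 27/5, so the radius of convergence is 27/5.

R = 27/5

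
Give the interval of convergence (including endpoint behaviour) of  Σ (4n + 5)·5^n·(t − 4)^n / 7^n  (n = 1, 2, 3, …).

(13/5, 27/5)

Apply the ratio test: |a_{n+1}| / |a_n| = [(4(n+1) + 5)/(4n + 5)] · 5/7, which tends to 5/7 as n → ∞.
The series converges when 5/7 · |t − 4| < 1, giving R = 7/5.
When t = 27/5, the terms have absolute value of order n, which does not tend to 0, so the series diverges by the divergence test.
Endpoint t = 13/5: the terms do not tend to 0, so the series diverges.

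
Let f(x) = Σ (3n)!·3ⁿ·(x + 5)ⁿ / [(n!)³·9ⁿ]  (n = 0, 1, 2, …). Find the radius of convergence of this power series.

R = 1/9

Ratio test: |a_{n+1}/a_n| = (3n+1)·(3n+2)·(3n+3)/(n+1)³ · 3/9 → 9 as n → ∞.
The series converges when 9 · |x + 5| < 1, giving R = 1/9.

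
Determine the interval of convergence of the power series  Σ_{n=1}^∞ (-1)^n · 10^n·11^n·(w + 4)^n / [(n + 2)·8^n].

Ratio test: |a_{n+1}/a_n| = [(n + 2)/((n+1) + 2)] · 10·11/8 → 55/4 as n → ∞.
Hence the series converges for |w + 4| < 1/(55/4) = 4/55, so the radius of convergence is 4/55.
When w = -216/55, the terms alternate in sign and decrease monotonically to 0 in absolute value (size ~ c/n), so the alternating series test gives convergence.
Endpoint w = -224/55: the terms behave like c/n; limit comparison with the harmonic series gives divergence.

(-224/55, -216/55]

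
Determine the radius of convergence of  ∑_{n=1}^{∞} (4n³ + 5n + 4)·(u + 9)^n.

By the ratio test, |a_{n+1}/a_n| = (4(n+1)³ + 5(n+1) + 4)/(4n³ + 5n + 4) → 1.
Hence R = 1.

R = 1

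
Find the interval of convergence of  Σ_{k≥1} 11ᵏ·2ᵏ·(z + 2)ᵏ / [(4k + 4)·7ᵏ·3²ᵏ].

The ratio of consecutive coefficients is [(4k + 4)/(4(k+1) + 4)] · 11·2/(7·9) → 22/63.
Thus R = 1/(22/63) = 63/22.
When z = 19/22, the terms behave like c/k; limit comparison with the harmonic series gives divergence.
Check z = -107/22: convergence follows from the alternating series test (terms decrease monotonically to 0).

[-107/22, 19/22)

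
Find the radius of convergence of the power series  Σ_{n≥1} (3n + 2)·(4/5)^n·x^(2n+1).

R = √5/2

Ratio test: |a_{n+1}/a_n| = [(3(n+1) + 2)/(3n + 2)] · 4/5 → 4/5 as n → ∞.
Successive powers of x differ by 2, so the series converges when |x|² · 4/5 < 1, i.e. |x| < √(5/4). So R = √5/2.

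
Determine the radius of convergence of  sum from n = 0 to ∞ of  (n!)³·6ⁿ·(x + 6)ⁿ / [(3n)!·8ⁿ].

R = 36

By the ratio test, |a_{n+1}/a_n| = (n+1)³/[(3n+1)·(3n+2)·(3n+3)] · 6/8 → 1/36.
Hence the series converges for |x + 6| < 1/(1/36) = 36, so the radius of convergence is 36.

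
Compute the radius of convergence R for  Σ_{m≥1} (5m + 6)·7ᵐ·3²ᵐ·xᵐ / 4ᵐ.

The ratio of consecutive coefficients is [(5(m+1) + 6)/(5m + 6)] · 7·9/4 → 63/4.
The series converges when 63/4 · |x| < 1, giving R = 4/63.

R = 4/63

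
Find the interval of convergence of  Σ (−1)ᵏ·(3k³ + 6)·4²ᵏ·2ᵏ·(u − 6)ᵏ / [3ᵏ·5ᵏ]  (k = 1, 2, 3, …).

By the ratio test, |a_{k+1}/a_k| = [(3(k+1)³ + 6)/(3k³ + 6)] · 16·2/(3·5) → 32/15.
Hence the series converges for |u − 6| < 1/(32/15) = 15/32, so the radius of convergence is 15/32.
At u = 207/32: the terms have absolute value of order k³, which does not tend to 0, so the series diverges by the divergence test.
Check u = 177/32: the terms have absolute value of order k³, which does not tend to 0, so the series diverges by the divergence test.

(177/32, 207/32)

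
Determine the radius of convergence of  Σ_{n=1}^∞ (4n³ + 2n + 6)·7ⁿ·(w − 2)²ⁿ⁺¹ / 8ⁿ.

R = 2√14/7

The ratio of consecutive coefficients is [(4(n+1)³ + 2(n+1) + 6)/(4n³ + 2n + 6)] · 7/8 → 7/8.
Writing y = (w − 2)², the series in y has radius 8/7, so |w − 2| < √(8/7) and R = 2√14/7.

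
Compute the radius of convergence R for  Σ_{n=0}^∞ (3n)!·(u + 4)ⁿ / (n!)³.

R = 1/27

The ratio of consecutive coefficients is (3n+1)·(3n+2)·(3n+3)/(n+1)³ → 27.
Hence the series converges for |u + 4| < 1/(27) = 1/27, so the radius of convergence is 1/27.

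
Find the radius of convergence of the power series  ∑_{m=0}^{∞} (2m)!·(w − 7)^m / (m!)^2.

R = 1/4

Apply the ratio test: |a_{m+1}| / |a_m| = (2m+1)·(2m+2)/(m+1)², which tends to 4 as m → ∞.
Convergence for |w − 7| · 4 < 1, i.e. |w − 7| < 1/4. So R = 1/4.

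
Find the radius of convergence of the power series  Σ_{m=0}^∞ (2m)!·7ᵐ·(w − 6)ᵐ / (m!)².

Ratio test: |a_{m+1}/a_m| = (2m+1)·(2m+2)/(m+1)² · 7 → 28 as m → ∞.
Convergence for |w − 6| · 28 < 1, i.e. |w − 6| < 1/28. So R = 1/28.

R = 1/28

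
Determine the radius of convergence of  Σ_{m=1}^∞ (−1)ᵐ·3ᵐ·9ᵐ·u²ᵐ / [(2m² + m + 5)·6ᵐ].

The ratio of consecutive coefficients is [(2m² + m + 5)/(2(m+1)² + (m+1) + 5)] · 3·9/6 → 9/2.
Successive powers of u differ by 2, so the series converges when |u|² · 9/2 < 1, i.e. |u| < √(2/9). So R = √2/3.

R = √2/3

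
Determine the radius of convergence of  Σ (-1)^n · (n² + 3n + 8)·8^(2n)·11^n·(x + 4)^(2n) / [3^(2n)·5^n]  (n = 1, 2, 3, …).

R = 3√55/88

By the ratio test, |a_{n+1}/a_n| = [((n+1)² + 3(n+1) + 8)/(n² + 3n + 8)] · 64·11/(9·5) → 704/45.
Writing y = (x + 4)², the series in y has radius 45/704, so |x + 4| < √(45/704) and R = 3√55/88.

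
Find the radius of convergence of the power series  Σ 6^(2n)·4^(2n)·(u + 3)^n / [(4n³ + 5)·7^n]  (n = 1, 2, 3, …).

R = 7/576

Ratio test: |a_{n+1}/a_n| = [(4n³ + 5)/(4(n+1)³ + 5)] · 36·16/7 → 576/7 as n → ∞.
The series converges when 576/7 · |u + 3| < 1, giving R = 7/576.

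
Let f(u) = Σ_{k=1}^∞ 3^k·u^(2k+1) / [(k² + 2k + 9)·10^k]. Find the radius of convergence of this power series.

R = √30/3

Ratio test: |a_{k+1}/a_k| = [(k² + 2k + 9)/((k+1)² + 2(k+1) + 9)] · 3/10 → 3/10 as k → ∞.
Successive powers of u differ by 2, so the series converges when |u|² · 3/10 < 1, i.e. |u| < √(10/3). So R = √30/3.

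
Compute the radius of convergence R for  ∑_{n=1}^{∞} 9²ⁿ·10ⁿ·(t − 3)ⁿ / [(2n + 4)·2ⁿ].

R = 1/405

Ratio test: |a_{n+1}/a_n| = [(2n + 4)/(2(n+1) + 4)] · 81·10/2 → 405 as n → ∞.
Thus R = 1/(405) = 1/405.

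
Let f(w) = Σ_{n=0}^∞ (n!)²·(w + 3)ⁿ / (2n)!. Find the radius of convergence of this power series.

By the ratio test, |a_{n+1}/a_n| = (n+1)²/[(2n+1)·(2n+2)] → 1/4.
The series converges when 1/4 · |w + 3| < 1, giving R = 4.

R = 4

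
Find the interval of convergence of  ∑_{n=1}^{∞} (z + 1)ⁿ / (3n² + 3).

[-2, 0]

Ratio test: |a_{n+1}/a_n| = (3n² + 3)/(3(n+1)² + 3) → 1 as n → ∞.
So the series converges when |z + 1| < 1 and diverges when |z + 1| > 1; R = 1.
When z = 0, the terms are on the order of 1/n², so the series converges absolutely by comparison with the p-series (p = 2 > 1).
When z = -2, the series is dominated by a constant times Σ 1/n², which converges (p = 2 > 1).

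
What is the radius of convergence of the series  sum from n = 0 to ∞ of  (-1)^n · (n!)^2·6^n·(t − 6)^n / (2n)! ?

By the ratio test, |a_{n+1}/a_n| = (n+1)²/[(2n+1)·(2n+2)] · 6 → 3/2.
Convergence for |t − 6| · 3/2 < 1, i.e. |t − 6| < 2/3. So R = 2/3.

R = 2/3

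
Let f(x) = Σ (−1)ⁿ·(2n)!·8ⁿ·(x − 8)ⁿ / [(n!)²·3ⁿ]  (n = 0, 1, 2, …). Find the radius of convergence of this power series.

Ratio test: |a_{n+1}/a_n| = (2n+1)·(2n+2)/(n+1)² · 8/3 → 32/3 as n → ∞.
Hence the series converges for |x − 8| < 1/(32/3) = 3/32, so the radius of convergence is 3/32.

R = 3/32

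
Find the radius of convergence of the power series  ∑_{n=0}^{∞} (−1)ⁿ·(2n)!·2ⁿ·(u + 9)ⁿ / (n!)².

Ratio test: |a_{n+1}/a_n| = (2n+1)·(2n+2)/(n+1)² · 2 → 8 as n → ∞.
Convergence for |u + 9| · 8 < 1, i.e. |u + 9| < 1/8. So R = 1/8.

R = 1/8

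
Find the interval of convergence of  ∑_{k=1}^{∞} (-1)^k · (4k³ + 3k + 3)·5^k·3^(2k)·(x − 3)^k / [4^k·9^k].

The ratio of consecutive coefficients is [(4(k+1)³ + 3(k+1) + 3)/(4k³ + 3k + 3)] · 5·9/(4·9) → 5/4.
Convergence for |x − 3| · 5/4 < 1, i.e. |x − 3| < 4/5. So R = 4/5.
At x = 19/5: the k-th term does not approach 0; divergence by the term test.
Endpoint x = 11/5: the k-th term does not approach 0; divergence by the term test.

(11/5, 19/5)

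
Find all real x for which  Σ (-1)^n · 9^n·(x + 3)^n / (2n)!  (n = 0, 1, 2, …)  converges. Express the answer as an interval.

(−∞, ∞)

By the ratio test, |a_{n+1}/a_n| = 9 · 1/[(2n+1)·(2n+2)] → 0.
The ratio tends to 0 regardless of x, hence R = ∞.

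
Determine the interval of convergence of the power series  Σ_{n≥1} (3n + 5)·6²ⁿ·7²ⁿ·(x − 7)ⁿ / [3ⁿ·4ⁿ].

By the ratio test, |a_{n+1}/a_n| = [(3(n+1) + 5)/(3n + 5)] · 36·49/(3·4) → 147.
Hence the series converges for |x − 7| < 1/(147) = 1/147, so the radius of convergence is 1/147.
Endpoint x = 1030/147: the n-th term does not approach 0; divergence by the term test.
At x = 1028/147: the n-th term does not approach 0; divergence by the term test.

(1028/147, 1030/147)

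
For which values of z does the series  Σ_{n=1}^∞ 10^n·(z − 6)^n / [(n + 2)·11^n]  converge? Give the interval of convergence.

Apply the ratio test: |a_{n+1}| / |a_n| = [(n + 2)/((n+1) + 2)] · 10/11, which tends to 10/11 as n → ∞.
Hence the series converges for |z − 6| < 1/(10/11) = 11/10, so the radius of convergence is 11/10.
Endpoint z = 71/10: the terms behave like c/n; limit comparison with the harmonic series gives divergence.
Endpoint z = 49/10: an alternating series whose terms decrease to 0 in absolute value, so it converges by the Leibniz criterion.

[49/10, 71/10)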